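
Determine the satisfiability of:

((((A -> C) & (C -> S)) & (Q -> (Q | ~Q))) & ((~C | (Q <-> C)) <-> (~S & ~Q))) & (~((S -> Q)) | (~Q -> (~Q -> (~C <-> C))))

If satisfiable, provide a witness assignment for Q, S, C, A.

Q: False, S: True, C: True, A: True

  (((A -> C) & (C -> S)) & (Q -> (Q | ~Q))) & ((~C | (Q <-> C)) <-> (~S & ~Q)) = True
    ((A -> C) & (C -> S)) & (Q -> (Q | ~Q)) = True
      (A -> C) & (C -> S) = True
        A -> C = True
        C -> S = True
      Q -> (Q | ~Q) = True
        Q | ~Q = True
          ~Q = True
    (~C | (Q <-> C)) <-> (~S & ~Q) = True
      ~C | (Q <-> C) = False
        ~C = False
        Q <-> C = False
      ~S & ~Q = False
        ~S = False
        ~Q = True
  ~((S -> Q)) | (~Q -> (~Q -> (~C <-> C))) = True
    ~((S -> Q)) = True
      S -> Q = False
    ~Q -> (~Q -> (~C <-> C)) = False
      ~Q = True
      ~Q -> (~C <-> C) = False
        ~Q = True
        ~C <-> C = False
          ~C = False
Both conjuncts True, so the formula holds.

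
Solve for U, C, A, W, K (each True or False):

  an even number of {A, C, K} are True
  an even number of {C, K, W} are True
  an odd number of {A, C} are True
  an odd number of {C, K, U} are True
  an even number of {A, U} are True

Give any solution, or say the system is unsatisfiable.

The formula is unsatisfiable.

Adding constraints 1, 4, 5 mod 2: every variable appears an even number of times on the left, so the left side is 0.
But the right sides sum to 1 (mod 2). 0 ≠ 1 — the system is inconsistent.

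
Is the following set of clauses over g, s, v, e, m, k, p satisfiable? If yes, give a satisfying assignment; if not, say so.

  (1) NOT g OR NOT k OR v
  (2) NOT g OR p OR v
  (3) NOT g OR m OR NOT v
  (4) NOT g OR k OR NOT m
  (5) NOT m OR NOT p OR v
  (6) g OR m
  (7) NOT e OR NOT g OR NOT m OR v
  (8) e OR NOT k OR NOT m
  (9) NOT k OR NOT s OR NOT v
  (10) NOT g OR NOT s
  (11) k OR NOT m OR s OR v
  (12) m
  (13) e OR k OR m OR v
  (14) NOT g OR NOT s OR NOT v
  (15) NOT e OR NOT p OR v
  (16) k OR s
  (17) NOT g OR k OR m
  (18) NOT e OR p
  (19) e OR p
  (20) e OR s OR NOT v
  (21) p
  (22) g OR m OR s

Unit clause (m) forces m = True.
Unit clause (p) forces p = True.
In (NOT m OR NOT p OR v) only v is left, so v = True.
Set g = True.
  then (NOT g OR k OR NOT m) forces k = True.
  then (e OR NOT k OR NOT m) forces e = True.
  then (NOT k OR NOT s OR NOT v) forces s = False.
All clauses satisfied.

g=T, s=F, v=T, e=T, m=T, k=T, p=T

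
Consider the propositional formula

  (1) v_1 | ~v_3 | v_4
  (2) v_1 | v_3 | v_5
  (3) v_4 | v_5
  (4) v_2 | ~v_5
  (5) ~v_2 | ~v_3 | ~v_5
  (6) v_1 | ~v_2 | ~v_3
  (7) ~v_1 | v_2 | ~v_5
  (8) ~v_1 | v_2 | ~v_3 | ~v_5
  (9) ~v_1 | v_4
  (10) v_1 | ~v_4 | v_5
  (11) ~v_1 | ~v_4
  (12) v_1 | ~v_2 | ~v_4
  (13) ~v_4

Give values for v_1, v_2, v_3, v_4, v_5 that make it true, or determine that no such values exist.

v_1=F; v_2=T; v_3=F; v_4=F; v_5=T

Unit clause (~v_4) forces v_4 = False.
In (v_4 | v_5) only v_5 is left, so v_5 = True.
In (v_2 | ~v_5) only v_2 is left, so v_2 = True.
In (~v_2 | ~v_3 | ~v_5) only ~v_3 is left, so v_3 = False.
In (~v_1 | v_4) only ~v_1 is left, so v_1 = False.
All clauses satisfied.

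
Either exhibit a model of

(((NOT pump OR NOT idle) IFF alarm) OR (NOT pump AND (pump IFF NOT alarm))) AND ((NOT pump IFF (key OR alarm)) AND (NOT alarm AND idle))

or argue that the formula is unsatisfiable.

key=F, alarm=F, pump=T, idle=T

  ((NOT pump OR NOT idle) IFF alarm) OR (NOT pump AND (pump IFF NOT alarm)) = True
    (NOT pump OR NOT idle) IFF alarm = True
      NOT pump OR NOT idle = False
        NOT pump = False
        NOT idle = False
    NOT pump AND (pump IFF NOT alarm) = False
      NOT pump = False
      pump IFF NOT alarm = True
        NOT alarm = True
  (NOT pump IFF (key OR alarm)) AND (NOT alarm AND idle) = True
    NOT pump IFF (key OR alarm) = True
      NOT pump = False
      key OR alarm = False
    NOT alarm AND idle = True
      NOT alarm = True
Both conjuncts True, so the formula holds.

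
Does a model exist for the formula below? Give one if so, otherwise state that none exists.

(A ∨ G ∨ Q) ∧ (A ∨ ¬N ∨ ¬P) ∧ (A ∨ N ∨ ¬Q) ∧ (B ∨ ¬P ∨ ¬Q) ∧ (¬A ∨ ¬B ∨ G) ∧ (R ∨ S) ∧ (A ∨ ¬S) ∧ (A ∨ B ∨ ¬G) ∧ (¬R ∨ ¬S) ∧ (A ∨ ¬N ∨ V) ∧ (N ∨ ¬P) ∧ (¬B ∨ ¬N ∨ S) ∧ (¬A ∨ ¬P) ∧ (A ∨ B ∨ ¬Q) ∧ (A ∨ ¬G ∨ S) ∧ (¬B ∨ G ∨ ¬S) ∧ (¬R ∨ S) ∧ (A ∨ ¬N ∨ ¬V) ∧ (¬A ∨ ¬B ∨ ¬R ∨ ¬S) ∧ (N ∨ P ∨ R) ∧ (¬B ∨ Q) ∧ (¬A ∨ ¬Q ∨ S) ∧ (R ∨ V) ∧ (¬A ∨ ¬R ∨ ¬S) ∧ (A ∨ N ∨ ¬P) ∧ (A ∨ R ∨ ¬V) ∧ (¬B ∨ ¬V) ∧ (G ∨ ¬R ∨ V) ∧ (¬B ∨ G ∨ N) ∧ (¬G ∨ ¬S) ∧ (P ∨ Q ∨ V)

N: True, S: True, Q: True, G: False, V: True, R: False, A: True, P: False, B: False

Set N = True.
Try S = False:
  (R ∨ S) forces R = True.
  clause (¬R ∨ S) is falsified — backtrack.
So S = True.
  then (A ∨ ¬S) forces A = True.
  then (¬R ∨ ¬S) forces R = False.
  then (¬A ∨ ¬P) forces P = False.
  then (R ∨ V) forces V = True.
  then (¬B ∨ ¬V) forces B = False.
  then (¬G ∨ ¬S) forces G = False.
Set Q = True.
All clauses satisfied.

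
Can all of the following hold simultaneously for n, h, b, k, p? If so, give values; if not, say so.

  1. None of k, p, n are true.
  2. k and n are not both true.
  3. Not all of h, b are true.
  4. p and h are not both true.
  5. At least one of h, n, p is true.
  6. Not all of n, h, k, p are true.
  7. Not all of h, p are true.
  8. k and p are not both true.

n = False, h = True, b = False, k = False, p = False

  (1) {k, p, n}: 0 true — none ✓
  (2) k=F, n=F — not both ✓
  (3) {h, b}: 1/2 true — not all ✓
  (4) p=F, h=T — not both ✓
  (5) {h, n, p}: 1 true — at least one ✓
  (6) {n, h, k, p}: 1/4 true — not all ✓
  (7) {h, p}: 1/2 true — not all ✓
  (8) k=F, p=F — not both ✓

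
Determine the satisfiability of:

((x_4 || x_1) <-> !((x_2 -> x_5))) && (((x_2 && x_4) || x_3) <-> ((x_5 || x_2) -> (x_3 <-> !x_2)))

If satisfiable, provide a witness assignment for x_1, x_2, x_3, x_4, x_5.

x_1=F; x_2=F; x_3=T; x_4=F; x_5=F

  (x_4 || x_1) <-> !((x_2 -> x_5)) = True
    x_4 || x_1 = False
    !((x_2 -> x_5)) = False
      x_2 -> x_5 = True
  ((x_2 && x_4) || x_3) <-> ((x_5 || x_2) -> (x_3 <-> !x_2)) = True
    (x_2 && x_4) || x_3 = True
      x_2 && x_4 = False
    (x_5 || x_2) -> (x_3 <-> !x_2) = True
      x_5 || x_2 = False
      x_3 <-> !x_2 = True
        !x_2 = True
Both conjuncts True, so the formula holds.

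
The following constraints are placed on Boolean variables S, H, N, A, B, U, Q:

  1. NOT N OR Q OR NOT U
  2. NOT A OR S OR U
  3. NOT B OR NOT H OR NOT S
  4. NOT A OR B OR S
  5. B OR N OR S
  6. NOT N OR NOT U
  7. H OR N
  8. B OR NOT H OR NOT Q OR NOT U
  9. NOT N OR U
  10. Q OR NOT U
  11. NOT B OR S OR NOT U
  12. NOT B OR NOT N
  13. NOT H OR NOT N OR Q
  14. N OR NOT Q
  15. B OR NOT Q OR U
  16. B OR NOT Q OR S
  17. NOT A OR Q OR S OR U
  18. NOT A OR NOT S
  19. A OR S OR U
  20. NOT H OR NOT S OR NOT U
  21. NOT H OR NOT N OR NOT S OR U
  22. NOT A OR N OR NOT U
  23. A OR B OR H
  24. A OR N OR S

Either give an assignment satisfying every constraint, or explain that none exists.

S = True, H = True, N = False, A = False, B = False, U = False, Q = False

Set S = True.
  then (NOT A OR NOT S) forces A = False.
Set H = True.
  then (NOT B OR NOT H OR NOT S) forces B = False.
  then (NOT H OR NOT S OR NOT U) forces U = False.
  then (NOT H OR NOT N OR NOT S OR U) forces N = False.
  then (N OR NOT Q) forces Q = False.
All clauses satisfied.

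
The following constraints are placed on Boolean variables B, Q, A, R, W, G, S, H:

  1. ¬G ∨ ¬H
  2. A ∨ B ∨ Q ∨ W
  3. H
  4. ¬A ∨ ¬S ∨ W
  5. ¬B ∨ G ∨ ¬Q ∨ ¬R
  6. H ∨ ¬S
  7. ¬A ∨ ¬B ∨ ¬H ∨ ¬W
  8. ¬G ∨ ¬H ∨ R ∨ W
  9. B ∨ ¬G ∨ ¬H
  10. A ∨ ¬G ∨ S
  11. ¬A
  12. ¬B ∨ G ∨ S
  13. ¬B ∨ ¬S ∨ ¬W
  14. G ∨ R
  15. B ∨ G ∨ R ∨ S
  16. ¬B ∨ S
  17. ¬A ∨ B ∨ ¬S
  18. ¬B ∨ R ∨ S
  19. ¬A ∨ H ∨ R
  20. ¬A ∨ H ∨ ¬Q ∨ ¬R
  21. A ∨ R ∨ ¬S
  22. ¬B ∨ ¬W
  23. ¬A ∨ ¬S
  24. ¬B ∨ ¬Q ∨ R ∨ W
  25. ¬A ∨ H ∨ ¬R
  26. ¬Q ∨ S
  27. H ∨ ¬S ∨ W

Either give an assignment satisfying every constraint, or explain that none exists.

Unit clause (H) forces H = True.
Unit clause (¬A) forces A = False.
In (¬G ∨ ¬H) only ¬G is left, so G = False.
In (G ∨ R) only R is left, so R = True.
Set B = False.
Set Q = True.
  then (¬Q ∨ S) forces S = True.
Set W = True.
All clauses satisfied.

B=F; Q=T; A=F; R=T; W=T; G=F; S=T; H=T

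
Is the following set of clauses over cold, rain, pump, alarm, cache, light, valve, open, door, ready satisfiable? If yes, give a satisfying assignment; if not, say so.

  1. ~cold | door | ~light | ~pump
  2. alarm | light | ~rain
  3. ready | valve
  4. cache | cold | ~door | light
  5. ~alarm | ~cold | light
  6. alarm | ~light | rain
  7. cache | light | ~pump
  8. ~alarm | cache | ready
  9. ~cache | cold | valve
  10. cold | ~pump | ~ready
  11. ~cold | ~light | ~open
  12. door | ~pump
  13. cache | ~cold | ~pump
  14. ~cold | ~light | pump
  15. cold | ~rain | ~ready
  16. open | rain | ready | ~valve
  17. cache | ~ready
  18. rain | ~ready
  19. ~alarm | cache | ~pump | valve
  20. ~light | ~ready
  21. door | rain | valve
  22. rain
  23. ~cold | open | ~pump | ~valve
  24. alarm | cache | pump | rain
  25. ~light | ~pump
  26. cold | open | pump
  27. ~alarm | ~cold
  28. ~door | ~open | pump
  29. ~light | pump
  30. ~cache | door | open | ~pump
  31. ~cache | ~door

Unit clause (rain) forces rain = True.
Try cold = True:
  (~alarm | ~cold) forces alarm = False.
  (alarm | light | ~rain) forces light = True.
  (~cold | ~light | ~open) forces open = False.
  (~cold | ~light | pump) forces pump = True.
  clause (~light | ~pump) is falsified — backtrack.
So cold = False.
  then (cold | ~rain | ~ready) forces ready = False.
  then (ready | valve) forces valve = True.
Try pump = True:
  (door | ~pump) forces door = True.
  (~light | ~pump) forces light = False.
  (alarm | light | ~rain) forces alarm = True.
  (cache | cold | ~door | light) forces cache = True.
  clause (~cache | ~door) is falsified — backtrack.
So pump = False.
  then (cold | open | pump) forces open = True.
  then (~door | ~open | pump) forces door = False.
  then (~light | pump) forces light = False.
  then (alarm | light | ~rain) forces alarm = True.
  then (~alarm | cache | ready) forces cache = True.
All clauses satisfied.

cold = False, rain = True, pump = False, alarm = True, cache = True, light = False, valve = True, open = True, door = False, ready = False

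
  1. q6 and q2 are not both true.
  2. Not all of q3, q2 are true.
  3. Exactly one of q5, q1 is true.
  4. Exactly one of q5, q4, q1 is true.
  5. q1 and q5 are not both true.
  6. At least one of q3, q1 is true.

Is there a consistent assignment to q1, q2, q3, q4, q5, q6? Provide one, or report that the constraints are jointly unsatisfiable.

q1 = False, q2 = False, q3 = True, q4 = False, q5 = True, q6 = False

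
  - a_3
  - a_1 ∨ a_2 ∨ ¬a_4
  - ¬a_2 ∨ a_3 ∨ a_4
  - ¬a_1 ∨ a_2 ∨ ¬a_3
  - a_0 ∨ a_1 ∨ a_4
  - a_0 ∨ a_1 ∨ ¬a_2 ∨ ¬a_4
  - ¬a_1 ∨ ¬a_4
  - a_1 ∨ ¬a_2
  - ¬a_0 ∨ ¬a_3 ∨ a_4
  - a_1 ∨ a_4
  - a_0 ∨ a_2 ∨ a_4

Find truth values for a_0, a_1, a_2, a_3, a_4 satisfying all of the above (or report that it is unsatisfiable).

Unit clause (a_3) forces a_3 = True.
Try a_0 = True:
  (¬a_0 ∨ ¬a_3 ∨ a_4) forces a_4 = True.
  (¬a_1 ∨ ¬a_4) forces a_1 = False.
  (a_1 ∨ a_2 ∨ ¬a_4) forces a_2 = True.
  clause (a_1 ∨ ¬a_2) is falsified — backtrack.
So a_0 = False.
Set a_1 = True.
  then (¬a_1 ∨ a_2 ∨ ¬a_3) forces a_2 = True.
  then (¬a_1 ∨ ¬a_4) forces a_4 = False.
All clauses satisfied.

a_0 = False; a_1 = True; a_2 = True; a_3 = True; a_4 = False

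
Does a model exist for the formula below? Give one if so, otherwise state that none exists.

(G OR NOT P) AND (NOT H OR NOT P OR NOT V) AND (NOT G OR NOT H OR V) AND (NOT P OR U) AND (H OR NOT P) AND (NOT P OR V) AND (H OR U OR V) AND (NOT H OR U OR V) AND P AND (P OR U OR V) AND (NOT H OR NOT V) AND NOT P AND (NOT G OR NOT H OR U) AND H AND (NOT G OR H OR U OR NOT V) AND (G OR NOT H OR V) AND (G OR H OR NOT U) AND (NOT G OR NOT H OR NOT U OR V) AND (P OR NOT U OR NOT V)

No satisfying assignment exists.

Case P = True:
  Clause (NOT P) is falsified — contradiction.
Case P = False:
  Clause (P) is falsified — contradiction.
Both cases fail, so the formula is unsatisfiable.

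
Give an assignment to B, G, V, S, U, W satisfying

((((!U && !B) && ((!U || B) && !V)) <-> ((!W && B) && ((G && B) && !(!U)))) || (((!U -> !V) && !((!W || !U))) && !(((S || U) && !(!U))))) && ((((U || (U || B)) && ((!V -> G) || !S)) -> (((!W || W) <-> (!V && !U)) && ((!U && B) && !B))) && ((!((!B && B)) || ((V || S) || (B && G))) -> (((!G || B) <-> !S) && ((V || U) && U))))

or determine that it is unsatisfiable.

Case U = True: the formula simplifies to !(((!W && B) && (G && B))) && (!(((!V -> G) || !S)) && ((!((!B && B)) || ((V || S) || (B && G))) -> ((!G || B) <-> !S))).
  G = True: the conjunct !(((!V -> G) || !S)) becomes !((True || !S)) = False.
  G = False: simplifies to !((V || !S)) && ((!((!B && B)) || (V || S)) -> !S).
    S = True: the conjunct (!((!B && B)) || (V || S)) -> !S becomes (!((!B && B)) || True) -> !True = False.
    S = False: the conjunct !((V || !S)) becomes !((V || True)) = False.
Case U = False: the formula simplifies to !((!B && !V)) && (((B && ((!V -> G) || !S)) -> (((!W || W) <-> !V) && (B && !B))) && !((!((!B && B)) || ((V || S) || (B && G))))).
  B = True: the conjunct !((!((!B && B)) || ((V || S) || (B && G)))) becomes !((True || ((V || S) || G))) = False.
  B = False: the conjunct !((!((!B && B)) || ((V || S) || (B && G)))) becomes !((True || (V || S))) = False.
Both cases fail — unsatisfiable.

Unsatisfiable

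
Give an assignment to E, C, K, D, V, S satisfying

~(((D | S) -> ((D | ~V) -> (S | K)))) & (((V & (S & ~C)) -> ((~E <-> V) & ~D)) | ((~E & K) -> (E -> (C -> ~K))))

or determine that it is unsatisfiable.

E = True, C = True, K = False, D = True, V = False, S = False

  ~(((D | S) -> ((D | ~V) -> (S | K)))) = True
    (D | S) -> ((D | ~V) -> (S | K)) = False
      D | S = True
      (D | ~V) -> (S | K) = False
        D | ~V = True
          ~V = True
        S | K = False
  ((V & (S & ~C)) -> ((~E <-> V) & ~D)) | ((~E & K) -> (E -> (C -> ~K))) = True
    (V & (S & ~C)) -> ((~E <-> V) & ~D) = True
      V & (S & ~C) = False
        S & ~C = False
          ~C = False
      (~E <-> V) & ~D = False
        ~E <-> V = True
          ~E = False
        ~D = False
    (~E & K) -> (E -> (C -> ~K)) = True
      ~E & K = False
        ~E = False
      E -> (C -> ~K) = True
        C -> ~K = True
          ~K = True
Both conjuncts True, so the formula holds.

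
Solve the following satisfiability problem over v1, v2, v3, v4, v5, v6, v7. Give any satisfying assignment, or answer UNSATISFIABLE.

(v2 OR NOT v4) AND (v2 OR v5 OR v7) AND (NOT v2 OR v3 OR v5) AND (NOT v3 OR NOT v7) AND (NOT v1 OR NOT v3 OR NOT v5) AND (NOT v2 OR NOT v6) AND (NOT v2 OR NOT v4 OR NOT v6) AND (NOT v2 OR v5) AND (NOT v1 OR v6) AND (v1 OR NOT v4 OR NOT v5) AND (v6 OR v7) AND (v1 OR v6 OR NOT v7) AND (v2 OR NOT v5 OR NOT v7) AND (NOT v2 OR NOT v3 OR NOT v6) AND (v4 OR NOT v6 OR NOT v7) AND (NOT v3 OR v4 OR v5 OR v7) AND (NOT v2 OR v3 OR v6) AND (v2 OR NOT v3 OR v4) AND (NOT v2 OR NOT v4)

v1 = False, v2 = False, v3 = False, v4 = False, v5 = True, v6 = True, v7 = False

Set v1 = False.
Set v2 = False.
  then (v2 OR NOT v4) forces v4 = False.
  then (v2 OR NOT v3 OR v4) forces v3 = False.
Try v5 = False:
  (v2 OR v5 OR v7) forces v7 = True.
  (v1 OR v6 OR NOT v7) forces v6 = True.
  clause (v4 OR NOT v6 OR NOT v7) is falsified — backtrack.
So v5 = True.
  then (v2 OR NOT v5 OR NOT v7) forces v7 = False.
  then (v6 OR v7) forces v6 = True.
All clauses satisfied.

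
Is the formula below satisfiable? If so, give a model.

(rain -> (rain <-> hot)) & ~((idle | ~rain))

idle = False; rain = True; hot = True

  rain -> (rain <-> hot) = True
    rain <-> hot = True
  ~((idle | ~rain)) = True
    idle | ~rain = False
      ~rain = False
Both conjuncts True, so the formula holds.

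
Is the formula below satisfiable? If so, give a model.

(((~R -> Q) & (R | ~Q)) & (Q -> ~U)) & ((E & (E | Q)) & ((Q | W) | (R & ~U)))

W = False, R = True, U = False, Q = False, E = True

  ((~R -> Q) & (R | ~Q)) & (Q -> ~U) = True
    (~R -> Q) & (R | ~Q) = True
      ~R -> Q = True
        ~R = False
      R | ~Q = True
        ~Q = True
    Q -> ~U = True
      ~U = True
  (E & (E | Q)) & ((Q | W) | (R & ~U)) = True
    E & (E | Q) = True
      E | Q = True
    (Q | W) | (R & ~U) = True
      Q | W = False
      R & ~U = True
        ~U = True
Both conjuncts True, so the formula holds.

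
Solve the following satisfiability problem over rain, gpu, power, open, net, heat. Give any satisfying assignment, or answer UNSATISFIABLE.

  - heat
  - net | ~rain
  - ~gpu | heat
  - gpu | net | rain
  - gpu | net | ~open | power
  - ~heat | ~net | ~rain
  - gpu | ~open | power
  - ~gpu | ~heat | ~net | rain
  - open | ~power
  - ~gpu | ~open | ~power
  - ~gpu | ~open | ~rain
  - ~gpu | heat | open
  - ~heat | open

rain: False, gpu: True, power: False, open: True, net: False, heat: True

Unit clause (heat) forces heat = True.
In (~heat | open) only open is left, so open = True.
Try rain = True:
  (net | ~rain) forces net = True.
  clause (~heat | ~net | ~rain) is falsified — backtrack.
So rain = False.
Set gpu = True.
  then (~gpu | ~heat | ~net | rain) forces net = False.
  then (~gpu | ~open | ~power) forces power = False.
All clauses satisfied.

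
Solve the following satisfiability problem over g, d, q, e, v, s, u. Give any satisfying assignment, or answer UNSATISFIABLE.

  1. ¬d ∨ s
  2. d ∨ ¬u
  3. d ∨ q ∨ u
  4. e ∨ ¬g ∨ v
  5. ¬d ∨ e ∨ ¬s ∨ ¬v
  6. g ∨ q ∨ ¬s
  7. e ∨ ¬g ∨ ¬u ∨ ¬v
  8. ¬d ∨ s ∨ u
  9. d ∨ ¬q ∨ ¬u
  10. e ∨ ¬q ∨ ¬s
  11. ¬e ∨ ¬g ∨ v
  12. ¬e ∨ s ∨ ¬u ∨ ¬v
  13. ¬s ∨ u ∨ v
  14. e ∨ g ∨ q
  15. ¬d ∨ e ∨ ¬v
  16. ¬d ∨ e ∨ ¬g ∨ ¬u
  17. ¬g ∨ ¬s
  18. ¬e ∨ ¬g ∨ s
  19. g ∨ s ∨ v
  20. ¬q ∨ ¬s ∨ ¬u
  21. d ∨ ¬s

g = True; d = False; q = True; e = False; v = True; s = False; u = False

Set g = True.
  then (¬g ∨ ¬s) forces s = False.
  then (¬e ∨ ¬g ∨ s) forces e = False.
  then (¬d ∨ s) forces d = False.
  then (d ∨ ¬u) forces u = False.
  then (d ∨ q ∨ u) forces q = True.
  then (e ∨ ¬g ∨ v) forces v = True.
All clauses satisfied.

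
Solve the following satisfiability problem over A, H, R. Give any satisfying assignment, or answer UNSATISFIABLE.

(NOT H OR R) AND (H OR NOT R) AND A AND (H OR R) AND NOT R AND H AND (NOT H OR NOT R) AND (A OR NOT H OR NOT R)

No satisfying assignment exists.

Case H = True:
  (NOT H OR R) forces R = True.
  Clause (NOT R) is falsified — contradiction.
Case H = False:
  Clause (H) is falsified — contradiction.
Both cases fail, so the formula is unsatisfiable.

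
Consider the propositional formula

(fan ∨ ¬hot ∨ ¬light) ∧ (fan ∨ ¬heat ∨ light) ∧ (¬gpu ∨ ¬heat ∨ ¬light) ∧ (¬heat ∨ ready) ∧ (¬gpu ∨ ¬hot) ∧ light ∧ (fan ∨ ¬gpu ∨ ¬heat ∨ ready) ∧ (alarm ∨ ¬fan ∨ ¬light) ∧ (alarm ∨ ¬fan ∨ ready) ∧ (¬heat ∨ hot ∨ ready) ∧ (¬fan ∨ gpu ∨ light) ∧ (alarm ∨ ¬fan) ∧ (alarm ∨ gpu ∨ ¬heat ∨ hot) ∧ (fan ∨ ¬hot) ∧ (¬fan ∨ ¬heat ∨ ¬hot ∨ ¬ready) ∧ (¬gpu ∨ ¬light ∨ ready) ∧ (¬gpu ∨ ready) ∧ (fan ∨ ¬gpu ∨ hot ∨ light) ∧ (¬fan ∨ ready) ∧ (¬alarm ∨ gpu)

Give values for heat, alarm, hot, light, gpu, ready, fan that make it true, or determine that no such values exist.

heat=F, alarm=F, hot=F, light=T, gpu=F, ready=T, fan=F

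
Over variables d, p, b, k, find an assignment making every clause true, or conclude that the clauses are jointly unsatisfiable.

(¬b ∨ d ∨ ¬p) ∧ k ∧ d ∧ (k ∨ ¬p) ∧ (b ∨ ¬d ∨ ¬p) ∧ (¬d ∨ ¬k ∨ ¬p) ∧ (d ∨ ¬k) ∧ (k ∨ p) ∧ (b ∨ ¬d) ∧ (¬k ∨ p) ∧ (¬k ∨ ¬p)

Case d = True:
  (k) forces k = True.
  (¬d ∨ ¬k ∨ ¬p) forces p = False.
  Clause (¬k ∨ p) is falsified — contradiction.
Case d = False:
  Clause (d) is falsified — contradiction.
Both cases fail, so the formula is unsatisfiable.

UNSATISFIABLE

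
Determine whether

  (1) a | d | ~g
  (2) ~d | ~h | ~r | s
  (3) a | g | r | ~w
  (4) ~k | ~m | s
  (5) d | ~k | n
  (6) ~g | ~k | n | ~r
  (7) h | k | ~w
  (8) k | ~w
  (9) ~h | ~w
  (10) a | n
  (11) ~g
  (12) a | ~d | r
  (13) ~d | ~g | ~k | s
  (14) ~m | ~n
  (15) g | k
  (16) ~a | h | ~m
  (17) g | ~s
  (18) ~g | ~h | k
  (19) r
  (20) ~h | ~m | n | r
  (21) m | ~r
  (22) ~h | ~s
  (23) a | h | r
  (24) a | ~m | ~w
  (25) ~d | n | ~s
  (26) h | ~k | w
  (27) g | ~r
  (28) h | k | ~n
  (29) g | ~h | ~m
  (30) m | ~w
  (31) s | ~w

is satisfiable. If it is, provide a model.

Unsatisfiable — no assignment works.

Case r = True:
  (~g) forces g = False.
  Clause (g | ~r) is falsified — contradiction.
Case r = False:
  Clause (r) is falsified — contradiction.
Both cases fail, so the formula is unsatisfiable.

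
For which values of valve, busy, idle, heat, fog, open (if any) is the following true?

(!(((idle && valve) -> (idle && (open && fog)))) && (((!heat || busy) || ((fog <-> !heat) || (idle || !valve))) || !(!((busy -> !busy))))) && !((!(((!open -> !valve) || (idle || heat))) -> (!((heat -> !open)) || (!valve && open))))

Case idle = True: the conjunct !((!(((!open -> !valve) || (idle || heat))) -> (!((heat -> !open)) || (!valve && open)))) becomes !((False -> (!((heat -> !open)) || (!valve && open)))) = False.
Case idle = False: the conjunct !(((idle && valve) -> (idle && (open && fog)))) becomes !((False -> False)) = False.
Both cases fail — unsatisfiable.

UNSATISFIABLE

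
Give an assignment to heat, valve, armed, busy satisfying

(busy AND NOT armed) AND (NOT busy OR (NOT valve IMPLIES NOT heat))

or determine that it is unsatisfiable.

heat=T; valve=T; armed=F; busy=T

  busy AND NOT armed = True
    NOT armed = True
  NOT busy OR (NOT valve IMPLIES NOT heat) = True
    NOT busy = False
    NOT valve IMPLIES NOT heat = True
      NOT valve = False
      NOT heat = False
Both conjuncts True, so the formula holds.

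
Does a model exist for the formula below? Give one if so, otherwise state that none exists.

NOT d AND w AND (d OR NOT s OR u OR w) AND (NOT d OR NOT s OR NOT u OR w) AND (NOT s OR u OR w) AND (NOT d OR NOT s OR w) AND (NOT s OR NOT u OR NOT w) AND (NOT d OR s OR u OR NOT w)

w=T; s=T; d=F; u=F

Unit clause (NOT d) forces d = False.
Unit clause (w) forces w = True.
Set s = True.
  then (NOT s OR NOT u OR NOT w) forces u = False.
Check each clause:
  (NOT d): NOT d holds.
  (w): w holds.
  (d OR NOT s OR u OR w): w holds.
  (NOT d OR NOT s OR NOT u OR w): NOT d holds.
  (NOT s OR u OR w): w holds.
  (NOT d OR NOT s OR w): NOT d holds.
  (NOT s OR NOT u OR NOT w): NOT u holds.
  (NOT d OR s OR u OR NOT w): NOT d holds.
All clauses satisfied.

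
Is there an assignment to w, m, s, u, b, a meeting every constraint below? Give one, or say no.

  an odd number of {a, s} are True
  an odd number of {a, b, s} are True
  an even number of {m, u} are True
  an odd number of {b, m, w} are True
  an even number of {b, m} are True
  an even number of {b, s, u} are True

w=T; m=F; s=F; u=F; b=F; a=T

{a, s}: 1 true → odd ✓
{a, b, s}: 1 true → odd ✓
{m, u}: 0 true → even ✓
{b, m, w}: 1 true → odd ✓
{b, m}: 0 true → even ✓
{b, s, u}: 0 true → even ✓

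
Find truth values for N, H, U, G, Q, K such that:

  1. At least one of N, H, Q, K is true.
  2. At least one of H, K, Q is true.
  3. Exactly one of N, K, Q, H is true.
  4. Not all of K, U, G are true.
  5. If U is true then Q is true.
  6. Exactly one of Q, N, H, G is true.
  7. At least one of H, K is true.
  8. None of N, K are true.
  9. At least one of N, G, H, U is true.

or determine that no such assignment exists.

N=F, H=T, U=F, G=F, Q=F, K=F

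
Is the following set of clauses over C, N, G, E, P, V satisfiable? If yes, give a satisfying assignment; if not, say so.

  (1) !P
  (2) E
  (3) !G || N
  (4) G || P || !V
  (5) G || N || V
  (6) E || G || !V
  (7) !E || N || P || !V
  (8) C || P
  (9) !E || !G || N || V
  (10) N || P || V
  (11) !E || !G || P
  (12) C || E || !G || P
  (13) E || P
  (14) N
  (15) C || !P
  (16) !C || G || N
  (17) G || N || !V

Unit clause (!P) forces P = False.
Unit clause (E) forces E = True.
In (C || P) only C is left, so C = True.
In (!E || !G || P) only !G is left, so G = False.
Unit clause (N) forces N = True.
In (G || P || !V) only !V is left, so V = False.
All clauses satisfied.

C=T, N=T, G=F, E=T, P=F, V=F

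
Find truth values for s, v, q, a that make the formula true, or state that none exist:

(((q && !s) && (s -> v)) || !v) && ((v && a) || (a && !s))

s=F, v=T, q=T, a=T

  ((q && !s) && (s -> v)) || !v = True
    (q && !s) && (s -> v) = True
      q && !s = True
        !s = True
      s -> v = True
    !v = False
  (v && a) || (a && !s) = True
    v && a = True
    a && !s = True
      !s = True
Both conjuncts True, so the formula holds.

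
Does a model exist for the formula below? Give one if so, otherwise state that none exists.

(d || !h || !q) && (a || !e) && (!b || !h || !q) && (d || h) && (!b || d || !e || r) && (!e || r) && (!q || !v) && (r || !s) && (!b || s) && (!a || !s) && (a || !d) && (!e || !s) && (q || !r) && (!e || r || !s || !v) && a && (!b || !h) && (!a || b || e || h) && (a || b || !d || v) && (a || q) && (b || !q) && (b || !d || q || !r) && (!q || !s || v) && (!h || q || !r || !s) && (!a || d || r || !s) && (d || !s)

Unit clause (a) forces a = True.
In (!a || !s) only !s is left, so s = False.
In (!b || s) only !b is left, so b = False.
In (b || !q) only !q is left, so q = False.
In (q || !r) only !r is left, so r = False.
In (!e || r) only !e is left, so e = False.
In (!a || b || e || h) only h is left, so h = True.
Set d = False.
Set v = True.
All clauses satisfied.

b = False, q = False, d = False, h = True, e = False, a = True, v = True, r = False, s = False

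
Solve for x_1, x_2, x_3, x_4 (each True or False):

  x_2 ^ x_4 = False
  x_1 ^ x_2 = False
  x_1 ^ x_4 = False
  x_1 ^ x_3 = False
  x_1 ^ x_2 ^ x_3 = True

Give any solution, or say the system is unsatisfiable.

x_1 = True, x_2 = True, x_3 = True, x_4 = True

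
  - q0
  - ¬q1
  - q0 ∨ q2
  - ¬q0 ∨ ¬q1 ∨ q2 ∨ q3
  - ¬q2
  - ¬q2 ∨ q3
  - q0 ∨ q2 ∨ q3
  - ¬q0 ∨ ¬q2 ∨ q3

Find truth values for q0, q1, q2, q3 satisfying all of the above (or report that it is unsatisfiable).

Unit clause (q0) forces q0 = True.
Unit clause (¬q1) forces q1 = False.
Unit clause (¬q2) forces q2 = False.
Set q3 = True.
Check each clause:
  (q0): q0 holds.
  (¬q1): ¬q1 holds.
  (q0 ∨ q2): q0 holds.
  (¬q0 ∨ ¬q1 ∨ q2 ∨ q3): ¬q1 holds.
  (¬q2): ¬q2 holds.
  (¬q2 ∨ q3): ¬q2 holds.
  (q0 ∨ q2 ∨ q3): q0 holds.
  (¬q0 ∨ ¬q2 ∨ q3): ¬q2 holds.
All clauses satisfied.

q0 = True, q1 = False, q2 = False, q3 = True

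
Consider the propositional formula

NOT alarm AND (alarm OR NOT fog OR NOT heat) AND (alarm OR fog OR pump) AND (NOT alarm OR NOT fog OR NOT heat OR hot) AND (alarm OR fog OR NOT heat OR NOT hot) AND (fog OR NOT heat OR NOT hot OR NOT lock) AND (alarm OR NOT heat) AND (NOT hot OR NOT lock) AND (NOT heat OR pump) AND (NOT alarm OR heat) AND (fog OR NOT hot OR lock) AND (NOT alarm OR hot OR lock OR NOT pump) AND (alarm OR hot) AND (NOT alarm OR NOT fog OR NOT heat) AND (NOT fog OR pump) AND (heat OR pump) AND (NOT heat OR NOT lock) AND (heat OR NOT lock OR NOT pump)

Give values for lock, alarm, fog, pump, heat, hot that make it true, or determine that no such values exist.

Unit clause (NOT alarm) forces alarm = False.
In (alarm OR NOT heat) only NOT heat is left, so heat = False.
In (alarm OR hot) only hot is left, so hot = True.
In (heat OR pump) only pump is left, so pump = True.
In (heat OR NOT lock OR NOT pump) only NOT lock is left, so lock = False.
In (fog OR NOT hot OR lock) only fog is left, so fog = True.
All clauses satisfied.

lock=F, alarm=F, fog=T, pump=T, heat=F, hot=T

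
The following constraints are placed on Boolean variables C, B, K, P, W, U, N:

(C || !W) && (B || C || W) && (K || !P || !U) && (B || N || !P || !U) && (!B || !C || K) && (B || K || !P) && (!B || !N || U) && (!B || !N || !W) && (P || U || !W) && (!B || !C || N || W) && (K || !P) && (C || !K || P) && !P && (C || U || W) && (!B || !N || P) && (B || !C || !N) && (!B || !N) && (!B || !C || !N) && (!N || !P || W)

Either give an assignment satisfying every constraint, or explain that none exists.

C = True, B = False, K = True, P = False, W = False, U = True, N = False

Unit clause (!P) forces P = False.
Set C = True.
Set B = False.
  then (B || !C || !N) forces N = False.
Set K = True.
Set W = False.
Set U = True.
All clauses satisfied.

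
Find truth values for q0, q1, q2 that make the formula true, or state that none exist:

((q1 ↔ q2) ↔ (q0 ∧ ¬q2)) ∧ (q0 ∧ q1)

Case q0 = True: the formula simplifies to ((q1 ↔ q2) ↔ ¬q2) ∧ q1.
  q1 = True: simplifies to q2 ↔ ¬q2.
    q2 = True: this becomes True ↔ ¬True = False.
    q2 = False: this becomes False ↔ ¬False = False.
  q1 = False: the conjunct q1 is False.
Case q0 = False: the conjunct q0 is False.
Both cases fail — unsatisfiable.

No satisfying assignment exists.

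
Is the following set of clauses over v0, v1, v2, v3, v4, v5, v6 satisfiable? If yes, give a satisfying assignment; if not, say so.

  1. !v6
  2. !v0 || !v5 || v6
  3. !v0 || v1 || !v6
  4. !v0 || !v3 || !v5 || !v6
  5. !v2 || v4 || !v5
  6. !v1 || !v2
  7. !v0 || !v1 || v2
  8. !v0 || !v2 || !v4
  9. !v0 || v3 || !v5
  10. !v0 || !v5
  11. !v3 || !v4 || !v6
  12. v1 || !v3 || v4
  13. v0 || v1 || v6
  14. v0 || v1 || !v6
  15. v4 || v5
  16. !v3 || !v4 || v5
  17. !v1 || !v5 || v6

v0 = False; v1 = True; v2 = False; v3 = False; v4 = True; v5 = False; v6 = False

Unit clause (!v6) forces v6 = False.
Set v0 = False.
  then (v0 || v1 || v6) forces v1 = True.
  then (!v1 || !v5 || v6) forces v5 = False.
  then (!v1 || !v2) forces v2 = False.
  then (v4 || v5) forces v4 = True.
  then (!v3 || !v4 || v5) forces v3 = False.
All clauses satisfied.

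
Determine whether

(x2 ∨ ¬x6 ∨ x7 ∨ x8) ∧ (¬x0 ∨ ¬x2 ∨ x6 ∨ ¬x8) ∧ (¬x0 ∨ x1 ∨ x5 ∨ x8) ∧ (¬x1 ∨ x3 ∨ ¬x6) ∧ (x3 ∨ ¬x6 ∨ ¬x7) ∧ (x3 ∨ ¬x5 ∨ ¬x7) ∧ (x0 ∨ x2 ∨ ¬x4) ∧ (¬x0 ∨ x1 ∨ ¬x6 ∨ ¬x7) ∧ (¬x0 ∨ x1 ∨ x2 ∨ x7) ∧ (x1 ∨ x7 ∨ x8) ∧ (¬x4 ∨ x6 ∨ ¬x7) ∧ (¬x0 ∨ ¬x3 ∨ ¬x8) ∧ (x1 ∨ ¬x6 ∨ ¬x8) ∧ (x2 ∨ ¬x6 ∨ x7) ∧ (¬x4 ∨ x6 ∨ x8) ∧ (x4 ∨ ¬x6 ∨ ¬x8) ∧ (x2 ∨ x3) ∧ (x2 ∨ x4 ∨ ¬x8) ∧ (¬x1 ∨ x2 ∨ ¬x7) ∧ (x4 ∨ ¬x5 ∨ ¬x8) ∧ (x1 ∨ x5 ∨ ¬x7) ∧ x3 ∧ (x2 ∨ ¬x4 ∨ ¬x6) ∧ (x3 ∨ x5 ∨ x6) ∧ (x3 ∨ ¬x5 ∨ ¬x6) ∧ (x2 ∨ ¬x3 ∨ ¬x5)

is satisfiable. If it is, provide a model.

Unit clause (x3) forces x3 = True.
Set x0 = False.
Set x1 = True.
Set x2 = True.
Set x4 = True.
Set x5 = True.
Set x6 = True.
Set x7 = False.
Set x8 = False.
All clauses satisfied.

x0=F, x1=T, x2=T, x3=T, x4=T, x5=T, x6=T, x7=F, x8=F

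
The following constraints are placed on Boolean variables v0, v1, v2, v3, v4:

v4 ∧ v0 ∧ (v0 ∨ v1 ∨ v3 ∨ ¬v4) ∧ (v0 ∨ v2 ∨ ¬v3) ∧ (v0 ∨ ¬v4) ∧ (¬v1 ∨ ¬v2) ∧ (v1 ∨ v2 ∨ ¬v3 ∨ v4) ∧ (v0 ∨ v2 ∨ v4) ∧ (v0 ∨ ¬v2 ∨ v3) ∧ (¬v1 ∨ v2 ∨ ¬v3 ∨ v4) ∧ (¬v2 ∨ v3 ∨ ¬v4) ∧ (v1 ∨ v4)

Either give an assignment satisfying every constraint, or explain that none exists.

v0 = True, v1 = False, v2 = True, v3 = True, v4 = True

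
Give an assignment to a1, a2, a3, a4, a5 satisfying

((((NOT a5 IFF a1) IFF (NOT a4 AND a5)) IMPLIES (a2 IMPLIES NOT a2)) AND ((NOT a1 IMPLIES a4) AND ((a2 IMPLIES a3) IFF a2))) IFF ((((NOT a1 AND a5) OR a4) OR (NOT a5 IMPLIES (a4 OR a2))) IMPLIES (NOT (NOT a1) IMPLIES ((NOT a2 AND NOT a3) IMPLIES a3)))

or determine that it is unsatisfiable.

a1 = True; a2 = False; a3 = False; a4 = True; a5 = True

  ((((NOT a5 IFF a1) IFF (NOT a4 AND a5)) IMPLIES (a2 IMPLIES NOT a2)) AND ((NOT a1 IMPLIES a4) AND ((a2 IMPLIES a3) IFF a2))) IFF ((((NOT a1 AND a5) OR a4) OR (NOT a5 IMPLIES (a4 OR a2))) IMPLIES (NOT (NOT a1) IMPLIES ((NOT a2 AND NOT a3) IMPLIES a3))) = True
    (((NOT a5 IFF a1) IFF (NOT a4 AND a5)) IMPLIES (a2 IMPLIES NOT a2)) AND ((NOT a1 IMPLIES a4) AND ((a2 IMPLIES a3) IFF a2)) = False
      ((NOT a5 IFF a1) IFF (NOT a4 AND a5)) IMPLIES (a2 IMPLIES NOT a2) = True
        (NOT a5 IFF a1) IFF (NOT a4 AND a5) = True
          NOT a5 IFF a1 = False
            NOT a5 = False
          NOT a4 AND a5 = False
            NOT a4 = False
        a2 IMPLIES NOT a2 = True
          NOT a2 = True
      (NOT a1 IMPLIES a4) AND ((a2 IMPLIES a3) IFF a2) = False
        NOT a1 IMPLIES a4 = True
          NOT a1 = False
        (a2 IMPLIES a3) IFF a2 = False
          a2 IMPLIES a3 = True
    (((NOT a1 AND a5) OR a4) OR (NOT a5 IMPLIES (a4 OR a2))) IMPLIES (NOT (NOT a1) IMPLIES ((NOT a2 AND NOT a3) IMPLIES a3)) = False
      ((NOT a1 AND a5) OR a4) OR (NOT a5 IMPLIES (a4 OR a2)) = True
        (NOT a1 AND a5) OR a4 = True
          NOT a1 AND a5 = False
            NOT a1 = False
        NOT a5 IMPLIES (a4 OR a2) = True
          NOT a5 = False
          a4 OR a2 = True
      NOT (NOT a1) IMPLIES ((NOT a2 AND NOT a3) IMPLIES a3) = False
        NOT (NOT a1) = True
          NOT a1 = False
        (NOT a2 AND NOT a3) IMPLIES a3 = False
          NOT a2 AND NOT a3 = True
            NOT a2 = True
            NOT a3 = True
The formula evaluates to True.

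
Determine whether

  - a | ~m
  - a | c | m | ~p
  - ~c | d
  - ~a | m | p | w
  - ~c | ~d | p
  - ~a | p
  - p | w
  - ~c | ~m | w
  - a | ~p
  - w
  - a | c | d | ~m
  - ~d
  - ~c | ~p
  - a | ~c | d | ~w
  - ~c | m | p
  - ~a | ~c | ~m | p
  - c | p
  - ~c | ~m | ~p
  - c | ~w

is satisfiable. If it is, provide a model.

Case c = True:
  (~c | d) forces d = True.
  Clause (~d) is falsified — contradiction.
Case c = False:
  (w) forces w = True.
  Clause (c | ~w) is falsified — contradiction.
Both cases fail, so the formula is unsatisfiable.

Unsatisfiable — no assignment works.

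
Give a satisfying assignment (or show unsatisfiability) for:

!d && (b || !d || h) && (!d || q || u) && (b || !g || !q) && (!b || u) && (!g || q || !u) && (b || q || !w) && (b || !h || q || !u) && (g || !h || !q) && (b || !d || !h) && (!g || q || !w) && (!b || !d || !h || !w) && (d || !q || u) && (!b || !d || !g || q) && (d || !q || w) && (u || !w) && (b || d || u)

u = True, g = True, w = True, h = False, b = True, d = False, q = True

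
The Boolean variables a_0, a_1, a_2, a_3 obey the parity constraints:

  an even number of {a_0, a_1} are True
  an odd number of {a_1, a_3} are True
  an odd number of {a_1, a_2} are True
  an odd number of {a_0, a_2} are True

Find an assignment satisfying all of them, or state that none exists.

a_0=T; a_1=T; a_2=F; a_3=F

{a_0, a_1}: 2 true → even ✓
{a_1, a_3}: 1 true → odd ✓
{a_1, a_2}: 1 true → odd ✓
{a_0, a_2}: 1 true → odd ✓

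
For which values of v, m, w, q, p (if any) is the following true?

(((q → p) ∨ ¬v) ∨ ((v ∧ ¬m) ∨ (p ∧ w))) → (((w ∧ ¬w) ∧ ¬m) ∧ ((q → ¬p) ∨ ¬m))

v = True; m = True; w = True; q = True; p = False

  (((q → p) ∨ ¬v) ∨ ((v ∧ ¬m) ∨ (p ∧ w))) → (((w ∧ ¬w) ∧ ¬m) ∧ ((q → ¬p) ∨ ¬m)) = True
    ((q → p) ∨ ¬v) ∨ ((v ∧ ¬m) ∨ (p ∧ w)) = False
      (q → p) ∨ ¬v = False
        q → p = False
        ¬v = False
      (v ∧ ¬m) ∨ (p ∧ w) = False
        v ∧ ¬m = False
          ¬m = False
        p ∧ w = False
    ((w ∧ ¬w) ∧ ¬m) ∧ ((q → ¬p) ∨ ¬m) = False
      (w ∧ ¬w) ∧ ¬m = False
        w ∧ ¬w = False
          ¬w = False
        ¬m = False
      (q → ¬p) ∨ ¬m = True
        q → ¬p = True
          ¬p = True
        ¬m = False
The formula evaluates to True.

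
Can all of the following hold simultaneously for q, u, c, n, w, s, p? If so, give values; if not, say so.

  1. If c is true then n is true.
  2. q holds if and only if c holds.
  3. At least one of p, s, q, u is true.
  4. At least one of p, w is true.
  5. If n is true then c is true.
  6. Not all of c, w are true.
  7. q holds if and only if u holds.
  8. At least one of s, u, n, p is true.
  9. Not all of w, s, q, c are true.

q=F; u=F; c=F; n=F; w=T; s=T; p=F

  (1) c=F ⇒ n: vacuous ✓
  (2) q=F, c=F — same ✓
  (3) {p, s, q, u}: 1 true — at least one ✓
  (4) {p, w}: 1 true — at least one ✓
  (5) n=F ⇒ c: vacuous ✓
  (6) {c, w}: 1/2 true — not all ✓
  (7) q=F, u=F — same ✓
  (8) {s, u, n, p}: 1 true — at least one ✓
  (9) {w, s, q, c}: 2/4 true — not all ✓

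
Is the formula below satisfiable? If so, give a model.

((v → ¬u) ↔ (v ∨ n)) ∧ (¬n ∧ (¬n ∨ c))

v = True; c = True; u = False; n = False

  (v → ¬u) ↔ (v ∨ n) = True
    v → ¬u = True
      ¬u = True
    v ∨ n = True
  ¬n ∧ (¬n ∨ c) = True
    ¬n = True
    ¬n ∨ c = True
      ¬n = True
Both conjuncts True, so the formula holds.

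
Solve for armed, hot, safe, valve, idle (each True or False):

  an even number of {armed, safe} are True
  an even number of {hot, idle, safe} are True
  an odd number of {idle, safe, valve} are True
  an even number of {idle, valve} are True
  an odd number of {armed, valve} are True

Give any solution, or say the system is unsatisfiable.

armed: True, hot: True, safe: True, valve: False, idle: False

{armed, safe}: 2 true → even ✓
{hot, idle, safe}: 2 true → even ✓
{idle, safe, valve}: 1 true → odd ✓
{idle, valve}: 0 true → even ✓
{armed, valve}: 1 true → odd ✓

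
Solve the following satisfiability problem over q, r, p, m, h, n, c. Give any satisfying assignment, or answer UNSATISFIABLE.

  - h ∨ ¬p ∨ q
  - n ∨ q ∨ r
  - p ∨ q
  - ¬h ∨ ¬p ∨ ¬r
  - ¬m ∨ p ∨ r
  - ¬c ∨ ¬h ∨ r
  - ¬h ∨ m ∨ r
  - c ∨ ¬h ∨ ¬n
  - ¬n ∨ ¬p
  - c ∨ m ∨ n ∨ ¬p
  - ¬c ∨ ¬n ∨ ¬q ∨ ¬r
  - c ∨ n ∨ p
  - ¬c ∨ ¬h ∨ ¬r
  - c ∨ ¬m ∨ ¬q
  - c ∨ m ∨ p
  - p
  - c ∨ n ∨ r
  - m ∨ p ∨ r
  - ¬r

q = True, r = False, p = True, m = False, h = False, n = False, c = True

Unit clause (p) forces p = True.
Unit clause (¬r) forces r = False.
In (¬n ∨ ¬p) only ¬n is left, so n = False.
In (c ∨ n ∨ r) only c is left, so c = True.
In (n ∨ q ∨ r) only q is left, so q = True.
In (¬c ∨ ¬h ∨ r) only ¬h is left, so h = False.
Set m = False.
All clauses satisfied.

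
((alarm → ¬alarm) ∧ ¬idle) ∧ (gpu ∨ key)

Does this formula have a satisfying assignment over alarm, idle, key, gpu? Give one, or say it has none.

alarm: False, idle: False, key: True, gpu: False

  (alarm → ¬alarm) ∧ ¬idle = True
    alarm → ¬alarm = True
      ¬alarm = True
    ¬idle = True
  gpu ∨ key = True
Both conjuncts True, so the formula holds.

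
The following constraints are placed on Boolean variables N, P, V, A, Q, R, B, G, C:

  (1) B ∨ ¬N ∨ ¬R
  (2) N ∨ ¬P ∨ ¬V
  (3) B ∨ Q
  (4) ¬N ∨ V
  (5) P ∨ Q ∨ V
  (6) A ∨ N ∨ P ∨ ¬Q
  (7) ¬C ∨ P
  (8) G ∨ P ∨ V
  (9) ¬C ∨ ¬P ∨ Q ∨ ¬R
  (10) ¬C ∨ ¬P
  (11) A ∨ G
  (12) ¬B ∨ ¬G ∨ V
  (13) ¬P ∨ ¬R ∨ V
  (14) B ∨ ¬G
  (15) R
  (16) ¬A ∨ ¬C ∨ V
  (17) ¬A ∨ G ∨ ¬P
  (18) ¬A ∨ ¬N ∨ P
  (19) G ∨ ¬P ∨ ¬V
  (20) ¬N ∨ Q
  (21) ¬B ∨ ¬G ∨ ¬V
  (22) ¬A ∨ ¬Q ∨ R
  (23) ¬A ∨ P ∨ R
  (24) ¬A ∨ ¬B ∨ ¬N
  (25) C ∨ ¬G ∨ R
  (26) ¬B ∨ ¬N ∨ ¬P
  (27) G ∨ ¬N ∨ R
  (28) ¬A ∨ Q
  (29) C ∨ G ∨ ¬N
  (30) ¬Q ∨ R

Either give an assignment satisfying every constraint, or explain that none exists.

N = False, P = False, V = True, A = True, Q = True, R = True, B = False, G = False, C = False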